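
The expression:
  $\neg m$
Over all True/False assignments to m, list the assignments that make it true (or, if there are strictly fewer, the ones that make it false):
is true only for:
  m=False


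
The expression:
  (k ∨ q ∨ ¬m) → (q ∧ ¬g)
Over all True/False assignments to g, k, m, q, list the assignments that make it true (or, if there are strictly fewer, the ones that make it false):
is true only for:
  g=False, k=False, m=False, q=True;
  g=False, k=False, m=True, q=False;
  g=False, k=False, m=True, q=True;
  g=False, k=True, m=False, q=True;
  g=False, k=True, m=True, q=True;
  g=True, k=False, m=True, q=False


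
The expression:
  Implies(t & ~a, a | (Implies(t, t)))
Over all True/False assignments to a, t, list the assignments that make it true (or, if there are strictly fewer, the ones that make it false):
is always true.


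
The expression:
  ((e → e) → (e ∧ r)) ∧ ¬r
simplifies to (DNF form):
False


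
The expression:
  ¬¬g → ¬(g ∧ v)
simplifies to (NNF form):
¬g ∨ ¬v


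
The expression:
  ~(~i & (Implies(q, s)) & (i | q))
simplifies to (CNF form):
i | ~q | ~s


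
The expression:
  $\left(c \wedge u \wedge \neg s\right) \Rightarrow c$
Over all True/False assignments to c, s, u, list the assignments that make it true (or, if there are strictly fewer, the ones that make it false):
is always true.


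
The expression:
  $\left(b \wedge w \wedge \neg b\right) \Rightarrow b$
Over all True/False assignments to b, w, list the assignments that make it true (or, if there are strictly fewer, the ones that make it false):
is always true.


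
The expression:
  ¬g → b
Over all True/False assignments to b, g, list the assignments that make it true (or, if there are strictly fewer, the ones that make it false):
is false only for:
  b=False, g=False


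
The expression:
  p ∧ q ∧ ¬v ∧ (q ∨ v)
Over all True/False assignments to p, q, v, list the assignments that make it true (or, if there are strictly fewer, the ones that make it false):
is true only for:
  p=True, q=True, v=False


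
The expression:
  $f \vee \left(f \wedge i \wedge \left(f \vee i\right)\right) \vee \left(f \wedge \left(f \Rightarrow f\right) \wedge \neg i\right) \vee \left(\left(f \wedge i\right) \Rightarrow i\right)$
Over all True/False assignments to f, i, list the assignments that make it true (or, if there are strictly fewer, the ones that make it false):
is always true.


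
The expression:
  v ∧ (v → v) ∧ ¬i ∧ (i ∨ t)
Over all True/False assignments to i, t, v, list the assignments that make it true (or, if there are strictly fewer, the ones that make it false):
is true only for:
  i=False, t=True, v=True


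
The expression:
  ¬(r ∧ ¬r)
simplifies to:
True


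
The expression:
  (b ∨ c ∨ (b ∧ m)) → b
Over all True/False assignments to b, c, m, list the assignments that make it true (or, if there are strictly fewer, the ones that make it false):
is false only for:
  b=False, c=True, m=False;
  b=False, c=True, m=True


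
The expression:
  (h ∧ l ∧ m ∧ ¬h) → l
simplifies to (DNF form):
True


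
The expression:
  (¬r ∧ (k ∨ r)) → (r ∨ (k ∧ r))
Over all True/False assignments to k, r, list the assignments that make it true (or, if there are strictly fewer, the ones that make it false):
is false only for:
  k=True, r=False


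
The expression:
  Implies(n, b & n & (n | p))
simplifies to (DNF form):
b | ~n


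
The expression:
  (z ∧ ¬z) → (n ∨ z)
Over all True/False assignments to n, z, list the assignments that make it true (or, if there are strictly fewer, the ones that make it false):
is always true.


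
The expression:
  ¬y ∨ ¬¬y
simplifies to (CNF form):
True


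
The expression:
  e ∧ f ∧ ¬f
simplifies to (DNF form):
False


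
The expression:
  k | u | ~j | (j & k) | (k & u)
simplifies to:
k | u | ~j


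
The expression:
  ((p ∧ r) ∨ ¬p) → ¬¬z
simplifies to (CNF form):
(p ∨ z) ∧ (z ∨ ¬r)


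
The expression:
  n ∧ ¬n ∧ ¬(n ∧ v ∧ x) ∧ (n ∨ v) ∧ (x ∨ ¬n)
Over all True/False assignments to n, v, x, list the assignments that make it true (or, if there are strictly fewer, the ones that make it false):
is never true.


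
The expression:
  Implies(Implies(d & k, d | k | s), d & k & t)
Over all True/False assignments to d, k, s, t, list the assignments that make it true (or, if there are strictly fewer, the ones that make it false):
is true only for:
  d=True, k=True, s=False, t=True;
  d=True, k=True, s=True, t=True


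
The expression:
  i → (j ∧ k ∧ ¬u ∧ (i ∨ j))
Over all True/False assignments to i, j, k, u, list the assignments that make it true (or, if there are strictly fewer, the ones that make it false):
is false only for:
  i=True, j=False, k=False, u=False;
  i=True, j=False, k=False, u=True;
  i=True, j=False, k=True, u=False;
  i=True, j=False, k=True, u=True;
  i=True, j=True, k=False, u=False;
  i=True, j=True, k=False, u=True;
  i=True, j=True, k=True, u=True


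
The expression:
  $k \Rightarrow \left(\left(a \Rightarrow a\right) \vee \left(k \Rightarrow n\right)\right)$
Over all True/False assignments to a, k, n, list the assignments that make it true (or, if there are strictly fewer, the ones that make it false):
is always true.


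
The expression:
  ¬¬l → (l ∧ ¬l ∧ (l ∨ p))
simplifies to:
¬l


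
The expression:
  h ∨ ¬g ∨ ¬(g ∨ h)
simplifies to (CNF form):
h ∨ ¬g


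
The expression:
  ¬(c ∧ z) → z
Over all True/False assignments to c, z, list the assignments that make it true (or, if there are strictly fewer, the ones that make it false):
is true only for:
  c=False, z=True;
  c=True, z=True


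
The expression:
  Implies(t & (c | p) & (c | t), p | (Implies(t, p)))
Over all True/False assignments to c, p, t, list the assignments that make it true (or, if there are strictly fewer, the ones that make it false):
is false only for:
  c=True, p=False, t=True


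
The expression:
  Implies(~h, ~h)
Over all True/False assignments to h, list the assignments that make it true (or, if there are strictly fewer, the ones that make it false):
is always true.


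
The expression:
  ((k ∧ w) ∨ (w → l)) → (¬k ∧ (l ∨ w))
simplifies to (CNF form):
¬k ∧ (l ∨ w)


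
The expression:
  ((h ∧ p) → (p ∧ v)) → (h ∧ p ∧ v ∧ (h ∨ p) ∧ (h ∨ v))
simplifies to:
h ∧ p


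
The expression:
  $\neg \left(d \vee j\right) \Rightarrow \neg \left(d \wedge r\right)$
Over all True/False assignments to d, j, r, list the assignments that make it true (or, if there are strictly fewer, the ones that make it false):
is always true.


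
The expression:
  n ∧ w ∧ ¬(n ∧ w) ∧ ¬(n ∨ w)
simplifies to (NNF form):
False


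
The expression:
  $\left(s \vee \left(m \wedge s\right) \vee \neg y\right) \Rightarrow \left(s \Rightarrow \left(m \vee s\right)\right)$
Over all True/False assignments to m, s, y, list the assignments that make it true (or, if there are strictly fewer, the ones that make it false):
is always true.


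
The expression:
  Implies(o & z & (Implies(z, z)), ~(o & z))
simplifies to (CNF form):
~o | ~z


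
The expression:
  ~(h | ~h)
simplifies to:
False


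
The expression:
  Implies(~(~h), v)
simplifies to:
v | ~h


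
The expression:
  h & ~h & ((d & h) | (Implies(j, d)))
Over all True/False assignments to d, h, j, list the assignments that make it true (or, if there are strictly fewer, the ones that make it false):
is never true.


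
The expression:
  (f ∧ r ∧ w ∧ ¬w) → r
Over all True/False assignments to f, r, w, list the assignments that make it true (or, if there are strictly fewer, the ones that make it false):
is always true.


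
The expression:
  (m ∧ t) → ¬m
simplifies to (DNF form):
¬m ∨ ¬t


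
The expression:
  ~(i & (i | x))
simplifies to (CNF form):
~i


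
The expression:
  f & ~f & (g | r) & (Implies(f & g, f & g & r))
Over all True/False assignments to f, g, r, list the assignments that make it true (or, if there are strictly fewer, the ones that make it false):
is never true.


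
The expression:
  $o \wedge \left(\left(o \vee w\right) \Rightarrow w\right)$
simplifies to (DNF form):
$o \wedge w$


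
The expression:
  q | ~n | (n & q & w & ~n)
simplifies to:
q | ~n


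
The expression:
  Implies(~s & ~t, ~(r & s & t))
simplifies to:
True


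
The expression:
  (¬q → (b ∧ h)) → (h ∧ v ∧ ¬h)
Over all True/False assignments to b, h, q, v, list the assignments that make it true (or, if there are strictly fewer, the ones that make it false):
is true only for:
  b=False, h=False, q=False, v=False;
  b=False, h=False, q=False, v=True;
  b=False, h=True, q=False, v=False;
  b=False, h=True, q=False, v=True;
  b=True, h=False, q=False, v=False;
  b=True, h=False, q=False, v=True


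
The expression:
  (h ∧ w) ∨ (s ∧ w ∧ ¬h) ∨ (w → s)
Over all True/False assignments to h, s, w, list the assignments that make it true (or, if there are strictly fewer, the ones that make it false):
is false only for:
  h=False, s=False, w=True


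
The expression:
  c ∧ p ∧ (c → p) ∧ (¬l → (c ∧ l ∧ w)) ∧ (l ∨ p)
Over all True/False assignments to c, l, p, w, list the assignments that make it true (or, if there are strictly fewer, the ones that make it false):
is true only for:
  c=True, l=True, p=True, w=False;
  c=True, l=True, p=True, w=True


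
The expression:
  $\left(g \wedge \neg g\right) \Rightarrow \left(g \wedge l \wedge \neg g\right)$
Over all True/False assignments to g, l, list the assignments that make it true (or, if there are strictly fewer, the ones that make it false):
is always true.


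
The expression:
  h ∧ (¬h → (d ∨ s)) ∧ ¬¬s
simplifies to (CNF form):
h ∧ s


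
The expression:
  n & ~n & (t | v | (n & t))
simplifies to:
False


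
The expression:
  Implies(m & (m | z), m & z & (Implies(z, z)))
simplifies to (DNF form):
z | ~m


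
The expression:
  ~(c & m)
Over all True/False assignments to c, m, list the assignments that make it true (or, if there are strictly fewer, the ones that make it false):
is false only for:
  c=True, m=True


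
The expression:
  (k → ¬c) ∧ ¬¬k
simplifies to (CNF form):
k ∧ ¬c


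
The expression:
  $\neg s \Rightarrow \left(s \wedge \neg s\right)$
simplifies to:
$s$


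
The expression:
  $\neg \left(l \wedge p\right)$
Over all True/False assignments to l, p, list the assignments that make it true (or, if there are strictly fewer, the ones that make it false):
is false only for:
  l=True, p=True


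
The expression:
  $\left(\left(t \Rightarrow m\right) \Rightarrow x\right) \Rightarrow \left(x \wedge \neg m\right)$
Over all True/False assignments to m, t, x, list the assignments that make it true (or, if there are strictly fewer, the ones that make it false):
is false only for:
  m=False, t=True, x=False;
  m=True, t=False, x=True;
  m=True, t=True, x=True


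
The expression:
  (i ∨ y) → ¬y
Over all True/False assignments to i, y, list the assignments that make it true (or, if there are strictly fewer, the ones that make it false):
is true only for:
  i=False, y=False;
  i=True, y=False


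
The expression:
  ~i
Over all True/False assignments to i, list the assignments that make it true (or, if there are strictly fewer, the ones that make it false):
is true only for:
  i=False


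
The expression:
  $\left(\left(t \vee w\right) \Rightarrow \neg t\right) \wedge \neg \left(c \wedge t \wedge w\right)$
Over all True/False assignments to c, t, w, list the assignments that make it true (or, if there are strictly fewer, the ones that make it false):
is true only for:
  c=False, t=False, w=False;
  c=False, t=False, w=True;
  c=True, t=False, w=False;
  c=True, t=False, w=True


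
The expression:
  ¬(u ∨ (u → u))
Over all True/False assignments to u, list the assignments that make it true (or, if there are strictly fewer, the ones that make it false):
is never true.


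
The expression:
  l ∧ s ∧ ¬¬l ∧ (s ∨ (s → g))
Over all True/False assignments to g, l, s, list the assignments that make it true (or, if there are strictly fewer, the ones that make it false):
is true only for:
  g=False, l=True, s=True;
  g=True, l=True, s=True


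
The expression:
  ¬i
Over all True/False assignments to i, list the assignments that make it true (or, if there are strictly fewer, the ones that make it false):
is true only for:
  i=False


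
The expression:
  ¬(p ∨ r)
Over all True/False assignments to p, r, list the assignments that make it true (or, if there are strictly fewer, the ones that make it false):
is true only for:
  p=False, r=False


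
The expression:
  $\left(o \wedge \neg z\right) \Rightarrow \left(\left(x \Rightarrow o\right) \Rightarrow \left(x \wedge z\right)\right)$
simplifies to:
$z \vee \neg o$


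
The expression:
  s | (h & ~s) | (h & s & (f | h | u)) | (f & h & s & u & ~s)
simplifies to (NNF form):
h | s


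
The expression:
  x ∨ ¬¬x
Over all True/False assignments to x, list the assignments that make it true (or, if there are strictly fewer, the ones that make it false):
is true only for:
  x=True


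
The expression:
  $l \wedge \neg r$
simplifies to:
$l \wedge \neg r$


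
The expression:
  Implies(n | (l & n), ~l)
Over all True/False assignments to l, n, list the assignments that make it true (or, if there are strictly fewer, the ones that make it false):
is false only for:
  l=True, n=True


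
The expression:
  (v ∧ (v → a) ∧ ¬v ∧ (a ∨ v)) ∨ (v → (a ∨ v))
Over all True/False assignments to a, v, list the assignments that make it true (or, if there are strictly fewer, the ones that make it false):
is always true.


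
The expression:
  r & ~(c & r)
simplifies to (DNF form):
r & ~c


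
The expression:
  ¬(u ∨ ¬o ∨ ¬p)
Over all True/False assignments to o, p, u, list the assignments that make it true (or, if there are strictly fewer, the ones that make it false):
is true only for:
  o=True, p=True, u=False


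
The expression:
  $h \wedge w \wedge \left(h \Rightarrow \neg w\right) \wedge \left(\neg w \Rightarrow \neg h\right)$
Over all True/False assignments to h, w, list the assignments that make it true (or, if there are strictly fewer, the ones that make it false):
is never true.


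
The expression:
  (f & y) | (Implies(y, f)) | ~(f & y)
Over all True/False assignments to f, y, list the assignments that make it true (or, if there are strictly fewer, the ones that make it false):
is always true.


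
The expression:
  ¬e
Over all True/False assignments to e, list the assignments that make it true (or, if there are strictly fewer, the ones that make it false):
is true only for:
  e=False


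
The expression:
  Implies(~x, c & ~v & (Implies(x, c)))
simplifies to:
x | (c & ~v)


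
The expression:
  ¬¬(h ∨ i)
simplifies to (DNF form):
h ∨ i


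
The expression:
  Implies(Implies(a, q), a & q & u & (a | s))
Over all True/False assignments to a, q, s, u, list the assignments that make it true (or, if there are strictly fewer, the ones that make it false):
is true only for:
  a=True, q=False, s=False, u=False;
  a=True, q=False, s=False, u=True;
  a=True, q=False, s=True, u=False;
  a=True, q=False, s=True, u=True;
  a=True, q=True, s=False, u=True;
  a=True, q=True, s=True, u=True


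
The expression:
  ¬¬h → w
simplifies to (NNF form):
w ∨ ¬h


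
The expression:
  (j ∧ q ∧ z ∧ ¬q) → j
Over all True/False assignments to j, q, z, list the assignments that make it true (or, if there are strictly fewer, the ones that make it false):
is always true.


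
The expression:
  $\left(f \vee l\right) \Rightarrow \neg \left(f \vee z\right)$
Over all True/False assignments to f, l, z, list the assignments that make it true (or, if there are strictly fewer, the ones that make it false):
is true only for:
  f=False, l=False, z=False;
  f=False, l=False, z=True;
  f=False, l=True, z=False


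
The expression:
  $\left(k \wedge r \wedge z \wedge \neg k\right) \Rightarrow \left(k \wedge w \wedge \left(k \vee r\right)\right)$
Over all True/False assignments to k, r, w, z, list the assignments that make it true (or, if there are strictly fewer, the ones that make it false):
is always true.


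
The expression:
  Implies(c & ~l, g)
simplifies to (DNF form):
g | l | ~c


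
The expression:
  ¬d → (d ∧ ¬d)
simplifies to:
d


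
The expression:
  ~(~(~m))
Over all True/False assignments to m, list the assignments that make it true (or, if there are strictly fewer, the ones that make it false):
is true only for:
  m=False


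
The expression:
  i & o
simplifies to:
i & o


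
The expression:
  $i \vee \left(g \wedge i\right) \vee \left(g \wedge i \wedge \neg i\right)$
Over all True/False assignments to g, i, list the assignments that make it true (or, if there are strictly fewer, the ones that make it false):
is true only for:
  g=False, i=True;
  g=True, i=True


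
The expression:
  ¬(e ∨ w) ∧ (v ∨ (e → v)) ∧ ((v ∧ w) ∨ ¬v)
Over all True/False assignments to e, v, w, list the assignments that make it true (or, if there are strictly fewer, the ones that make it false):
is true only for:
  e=False, v=False, w=False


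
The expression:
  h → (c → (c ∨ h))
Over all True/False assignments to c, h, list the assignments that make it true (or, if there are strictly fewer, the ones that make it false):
is always true.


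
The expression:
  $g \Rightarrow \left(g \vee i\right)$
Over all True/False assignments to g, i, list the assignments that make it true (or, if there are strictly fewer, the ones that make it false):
is always true.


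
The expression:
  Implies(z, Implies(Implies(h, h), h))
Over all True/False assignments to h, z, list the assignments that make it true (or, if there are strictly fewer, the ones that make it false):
is false only for:
  h=False, z=True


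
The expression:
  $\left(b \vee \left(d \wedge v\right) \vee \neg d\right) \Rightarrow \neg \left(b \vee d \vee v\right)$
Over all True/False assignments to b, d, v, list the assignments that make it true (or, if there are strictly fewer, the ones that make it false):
is true only for:
  b=False, d=False, v=False;
  b=False, d=True, v=False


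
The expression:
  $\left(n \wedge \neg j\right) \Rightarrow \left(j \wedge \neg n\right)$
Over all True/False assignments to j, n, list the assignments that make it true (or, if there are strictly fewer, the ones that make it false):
is false only for:
  j=False, n=True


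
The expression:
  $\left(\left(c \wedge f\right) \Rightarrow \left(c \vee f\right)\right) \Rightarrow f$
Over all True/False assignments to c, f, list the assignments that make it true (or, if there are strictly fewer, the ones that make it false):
is true only for:
  c=False, f=True;
  c=True, f=True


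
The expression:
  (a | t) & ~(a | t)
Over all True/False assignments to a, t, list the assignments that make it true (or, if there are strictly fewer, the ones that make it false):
is never true.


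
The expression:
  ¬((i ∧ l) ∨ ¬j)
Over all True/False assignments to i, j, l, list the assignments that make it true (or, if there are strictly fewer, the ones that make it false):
is true only for:
  i=False, j=True, l=False;
  i=False, j=True, l=True;
  i=True, j=True, l=False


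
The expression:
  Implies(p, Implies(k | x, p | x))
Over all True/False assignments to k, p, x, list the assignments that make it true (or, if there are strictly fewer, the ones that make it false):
is always true.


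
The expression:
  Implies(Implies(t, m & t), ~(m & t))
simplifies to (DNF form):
~m | ~t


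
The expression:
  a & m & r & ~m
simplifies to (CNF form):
False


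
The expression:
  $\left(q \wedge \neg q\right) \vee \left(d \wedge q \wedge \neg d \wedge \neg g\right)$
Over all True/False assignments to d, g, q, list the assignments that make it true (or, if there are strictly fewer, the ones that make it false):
is never true.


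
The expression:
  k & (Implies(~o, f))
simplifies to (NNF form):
k & (f | o)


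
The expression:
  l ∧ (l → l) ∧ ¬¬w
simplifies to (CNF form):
l ∧ w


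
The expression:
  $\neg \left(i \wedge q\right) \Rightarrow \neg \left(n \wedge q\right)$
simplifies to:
$i \vee \neg n \vee \neg q$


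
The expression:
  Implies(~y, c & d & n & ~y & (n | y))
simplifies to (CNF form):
(c | y) & (d | y) & (n | y)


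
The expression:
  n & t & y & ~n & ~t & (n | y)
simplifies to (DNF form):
False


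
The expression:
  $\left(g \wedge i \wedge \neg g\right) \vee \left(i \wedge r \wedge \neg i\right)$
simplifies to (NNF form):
$\text{False}$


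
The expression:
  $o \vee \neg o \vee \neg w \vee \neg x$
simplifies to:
$\text{True}$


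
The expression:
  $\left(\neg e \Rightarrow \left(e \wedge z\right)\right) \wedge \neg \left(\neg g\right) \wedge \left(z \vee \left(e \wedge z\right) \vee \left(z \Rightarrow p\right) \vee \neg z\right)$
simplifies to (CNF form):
$e \wedge g$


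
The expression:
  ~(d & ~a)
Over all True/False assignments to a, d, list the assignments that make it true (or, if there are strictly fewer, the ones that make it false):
is false only for:
  a=False, d=True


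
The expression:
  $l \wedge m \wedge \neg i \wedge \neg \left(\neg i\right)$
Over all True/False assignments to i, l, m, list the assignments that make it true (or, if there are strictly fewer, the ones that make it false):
is never true.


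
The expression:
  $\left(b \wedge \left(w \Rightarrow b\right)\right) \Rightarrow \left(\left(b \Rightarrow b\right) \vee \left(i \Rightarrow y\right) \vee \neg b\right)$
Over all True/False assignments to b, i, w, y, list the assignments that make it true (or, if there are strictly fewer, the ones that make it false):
is always true.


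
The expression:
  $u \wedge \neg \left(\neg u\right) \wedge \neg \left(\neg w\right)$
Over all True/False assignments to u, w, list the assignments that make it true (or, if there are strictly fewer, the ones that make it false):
is true only for:
  u=True, w=True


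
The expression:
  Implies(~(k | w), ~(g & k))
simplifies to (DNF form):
True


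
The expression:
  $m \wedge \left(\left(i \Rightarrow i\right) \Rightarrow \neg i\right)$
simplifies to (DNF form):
$m \wedge \neg i$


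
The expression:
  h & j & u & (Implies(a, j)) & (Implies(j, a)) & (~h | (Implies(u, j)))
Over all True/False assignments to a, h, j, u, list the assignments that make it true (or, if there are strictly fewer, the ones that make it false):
is true only for:
  a=True, h=True, j=True, u=True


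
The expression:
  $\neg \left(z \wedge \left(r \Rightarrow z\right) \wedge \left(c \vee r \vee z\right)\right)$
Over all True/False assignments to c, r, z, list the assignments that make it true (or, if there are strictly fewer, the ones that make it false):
is true only for:
  c=False, r=False, z=False;
  c=False, r=True, z=False;
  c=True, r=False, z=False;
  c=True, r=True, z=False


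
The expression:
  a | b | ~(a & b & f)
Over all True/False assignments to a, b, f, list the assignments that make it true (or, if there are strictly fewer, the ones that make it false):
is always true.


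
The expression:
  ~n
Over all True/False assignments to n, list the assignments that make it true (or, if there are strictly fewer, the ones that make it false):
is true only for:
  n=False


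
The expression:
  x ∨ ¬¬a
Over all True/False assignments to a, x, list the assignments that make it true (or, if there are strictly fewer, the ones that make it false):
is false only for:
  a=False, x=False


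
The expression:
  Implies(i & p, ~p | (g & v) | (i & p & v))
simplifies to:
v | ~i | ~p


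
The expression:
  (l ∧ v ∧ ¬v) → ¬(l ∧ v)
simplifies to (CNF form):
True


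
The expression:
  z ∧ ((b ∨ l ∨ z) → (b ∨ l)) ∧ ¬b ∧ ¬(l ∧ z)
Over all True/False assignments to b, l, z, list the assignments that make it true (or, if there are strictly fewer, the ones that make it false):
is never true.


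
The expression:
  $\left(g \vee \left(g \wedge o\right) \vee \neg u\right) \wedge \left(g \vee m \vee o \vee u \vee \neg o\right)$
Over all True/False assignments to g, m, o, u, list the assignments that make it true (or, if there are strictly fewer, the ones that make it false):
is false only for:
  g=False, m=False, o=False, u=True;
  g=False, m=False, o=True, u=True;
  g=False, m=True, o=False, u=True;
  g=False, m=True, o=True, u=True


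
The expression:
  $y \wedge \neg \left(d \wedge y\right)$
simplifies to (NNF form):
$y \wedge \neg d$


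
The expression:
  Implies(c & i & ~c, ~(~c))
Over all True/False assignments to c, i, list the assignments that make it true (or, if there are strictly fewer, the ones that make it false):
is always true.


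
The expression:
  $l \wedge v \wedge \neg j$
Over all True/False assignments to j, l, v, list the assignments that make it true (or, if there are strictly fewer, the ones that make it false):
is true only for:
  j=False, l=True, v=True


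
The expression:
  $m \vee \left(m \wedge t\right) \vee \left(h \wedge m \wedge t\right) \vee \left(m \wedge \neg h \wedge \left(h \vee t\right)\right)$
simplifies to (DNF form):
$m$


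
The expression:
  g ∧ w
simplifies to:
g ∧ w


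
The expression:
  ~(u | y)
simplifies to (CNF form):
~u & ~y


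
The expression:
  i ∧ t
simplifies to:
i ∧ t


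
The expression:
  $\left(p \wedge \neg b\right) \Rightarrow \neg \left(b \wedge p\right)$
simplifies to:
$\text{True}$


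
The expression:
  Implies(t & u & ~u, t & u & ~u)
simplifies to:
True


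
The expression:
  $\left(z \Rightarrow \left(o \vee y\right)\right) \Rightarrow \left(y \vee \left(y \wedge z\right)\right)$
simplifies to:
$y \vee \left(z \wedge \neg o\right)$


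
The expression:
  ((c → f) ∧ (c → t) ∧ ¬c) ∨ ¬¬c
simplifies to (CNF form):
True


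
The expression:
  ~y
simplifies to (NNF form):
~y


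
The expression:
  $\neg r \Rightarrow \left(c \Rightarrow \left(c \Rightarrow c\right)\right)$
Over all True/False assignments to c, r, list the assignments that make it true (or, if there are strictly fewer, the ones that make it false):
is always true.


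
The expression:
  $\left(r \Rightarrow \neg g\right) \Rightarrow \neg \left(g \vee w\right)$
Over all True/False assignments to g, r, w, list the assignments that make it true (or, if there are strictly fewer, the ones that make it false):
is true only for:
  g=False, r=False, w=False;
  g=False, r=True, w=False;
  g=True, r=True, w=False;
  g=True, r=True, w=True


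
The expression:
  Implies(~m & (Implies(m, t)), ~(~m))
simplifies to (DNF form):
m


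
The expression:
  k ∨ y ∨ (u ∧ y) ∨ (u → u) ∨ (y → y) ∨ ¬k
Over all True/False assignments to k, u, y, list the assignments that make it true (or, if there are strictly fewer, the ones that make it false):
is always true.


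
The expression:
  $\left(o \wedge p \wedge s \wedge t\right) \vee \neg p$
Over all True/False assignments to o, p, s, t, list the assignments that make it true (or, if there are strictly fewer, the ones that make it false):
is false only for:
  o=False, p=True, s=False, t=False;
  o=False, p=True, s=False, t=True;
  o=False, p=True, s=True, t=False;
  o=False, p=True, s=True, t=True;
  o=True, p=True, s=False, t=False;
  o=True, p=True, s=False, t=True;
  o=True, p=True, s=True, t=False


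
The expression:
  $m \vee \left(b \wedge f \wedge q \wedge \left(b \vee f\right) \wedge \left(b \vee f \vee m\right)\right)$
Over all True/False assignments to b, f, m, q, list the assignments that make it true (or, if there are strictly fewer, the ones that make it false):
is false only for:
  b=False, f=False, m=False, q=False;
  b=False, f=False, m=False, q=True;
  b=False, f=True, m=False, q=False;
  b=False, f=True, m=False, q=True;
  b=True, f=False, m=False, q=False;
  b=True, f=False, m=False, q=True;
  b=True, f=True, m=False, q=False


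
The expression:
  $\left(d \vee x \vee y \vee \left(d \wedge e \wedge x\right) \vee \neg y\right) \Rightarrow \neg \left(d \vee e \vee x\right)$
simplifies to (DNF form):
$\neg d \wedge \neg e \wedge \neg x$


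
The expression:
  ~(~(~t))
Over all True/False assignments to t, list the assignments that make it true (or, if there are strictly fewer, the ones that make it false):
is true only for:
  t=False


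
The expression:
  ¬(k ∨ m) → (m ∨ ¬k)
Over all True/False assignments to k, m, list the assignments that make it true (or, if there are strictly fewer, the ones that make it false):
is always true.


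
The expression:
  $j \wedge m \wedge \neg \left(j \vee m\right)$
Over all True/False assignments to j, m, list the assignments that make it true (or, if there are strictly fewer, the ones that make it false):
is never true.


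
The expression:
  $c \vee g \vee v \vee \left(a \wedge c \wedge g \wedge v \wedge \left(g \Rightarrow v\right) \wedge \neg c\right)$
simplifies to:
$c \vee g \vee v$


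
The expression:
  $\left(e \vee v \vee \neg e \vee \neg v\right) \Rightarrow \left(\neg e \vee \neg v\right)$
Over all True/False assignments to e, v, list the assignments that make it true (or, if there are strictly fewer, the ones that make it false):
is false only for:
  e=True, v=True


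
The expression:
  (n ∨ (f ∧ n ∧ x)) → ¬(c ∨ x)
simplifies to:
(¬c ∧ ¬x) ∨ ¬n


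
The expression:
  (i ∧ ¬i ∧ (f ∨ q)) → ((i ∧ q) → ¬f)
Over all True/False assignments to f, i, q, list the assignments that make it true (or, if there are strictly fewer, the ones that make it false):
is always true.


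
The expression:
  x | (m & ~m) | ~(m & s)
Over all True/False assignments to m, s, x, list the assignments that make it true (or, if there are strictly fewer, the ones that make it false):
is false only for:
  m=True, s=True, x=False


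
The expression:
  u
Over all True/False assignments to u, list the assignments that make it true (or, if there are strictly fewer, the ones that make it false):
is true only for:
  u=True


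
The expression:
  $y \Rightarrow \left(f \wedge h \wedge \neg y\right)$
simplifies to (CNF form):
$\neg y$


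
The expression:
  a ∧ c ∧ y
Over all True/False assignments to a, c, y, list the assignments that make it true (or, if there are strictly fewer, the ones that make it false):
is true only for:
  a=True, c=True, y=True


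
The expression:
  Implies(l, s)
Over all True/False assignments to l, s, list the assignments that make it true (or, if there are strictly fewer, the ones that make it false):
is false only for:
  l=True, s=False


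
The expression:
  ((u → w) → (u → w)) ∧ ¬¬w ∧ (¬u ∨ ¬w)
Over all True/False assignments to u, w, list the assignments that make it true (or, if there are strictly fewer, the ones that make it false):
is true only for:
  u=False, w=True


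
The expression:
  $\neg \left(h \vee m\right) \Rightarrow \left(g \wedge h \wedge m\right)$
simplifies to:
$h \vee m$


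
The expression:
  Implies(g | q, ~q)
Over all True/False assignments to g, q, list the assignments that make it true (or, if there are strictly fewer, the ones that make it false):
is true only for:
  g=False, q=False;
  g=True, q=False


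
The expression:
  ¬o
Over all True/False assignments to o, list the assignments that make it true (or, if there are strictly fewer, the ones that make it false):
is true only for:
  o=False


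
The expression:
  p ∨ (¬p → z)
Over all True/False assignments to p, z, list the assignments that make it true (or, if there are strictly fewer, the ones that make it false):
is false only for:
  p=False, z=False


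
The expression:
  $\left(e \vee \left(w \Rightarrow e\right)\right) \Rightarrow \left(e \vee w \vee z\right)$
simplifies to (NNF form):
$e \vee w \vee z$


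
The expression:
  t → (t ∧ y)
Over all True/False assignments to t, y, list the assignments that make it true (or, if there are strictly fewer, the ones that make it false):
is false only for:
  t=True, y=False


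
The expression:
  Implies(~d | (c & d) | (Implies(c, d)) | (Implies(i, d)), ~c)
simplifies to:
~c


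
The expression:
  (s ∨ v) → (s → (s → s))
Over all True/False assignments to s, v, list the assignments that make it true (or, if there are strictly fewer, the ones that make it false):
is always true.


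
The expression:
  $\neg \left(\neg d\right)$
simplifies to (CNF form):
$d$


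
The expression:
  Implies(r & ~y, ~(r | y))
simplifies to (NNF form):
y | ~r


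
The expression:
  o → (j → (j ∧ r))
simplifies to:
r ∨ ¬j ∨ ¬o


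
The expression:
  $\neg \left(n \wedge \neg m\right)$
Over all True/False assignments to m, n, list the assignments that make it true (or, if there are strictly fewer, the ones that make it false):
is false only for:
  m=False, n=True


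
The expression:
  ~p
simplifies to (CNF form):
~p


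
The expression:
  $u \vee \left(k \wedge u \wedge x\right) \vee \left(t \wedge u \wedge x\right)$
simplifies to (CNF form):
$u$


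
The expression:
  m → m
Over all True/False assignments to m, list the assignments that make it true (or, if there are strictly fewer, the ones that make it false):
is always true.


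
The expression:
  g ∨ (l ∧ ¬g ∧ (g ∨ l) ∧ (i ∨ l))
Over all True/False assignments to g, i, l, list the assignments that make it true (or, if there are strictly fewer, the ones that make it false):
is false only for:
  g=False, i=False, l=False;
  g=False, i=True, l=False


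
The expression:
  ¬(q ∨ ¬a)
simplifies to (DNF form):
a ∧ ¬q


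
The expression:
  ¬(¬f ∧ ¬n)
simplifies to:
f ∨ n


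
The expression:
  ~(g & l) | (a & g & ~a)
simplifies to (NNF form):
~g | ~l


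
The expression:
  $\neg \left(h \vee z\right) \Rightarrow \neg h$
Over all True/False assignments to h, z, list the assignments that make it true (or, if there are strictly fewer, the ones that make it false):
is always true.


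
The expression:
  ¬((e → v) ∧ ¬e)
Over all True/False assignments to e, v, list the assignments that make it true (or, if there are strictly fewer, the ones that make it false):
is true only for:
  e=True, v=False;
  e=True, v=True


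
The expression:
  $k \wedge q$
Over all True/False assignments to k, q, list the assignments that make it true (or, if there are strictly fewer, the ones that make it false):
is true only for:
  k=True, q=True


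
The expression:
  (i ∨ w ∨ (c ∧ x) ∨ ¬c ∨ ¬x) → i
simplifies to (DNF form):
i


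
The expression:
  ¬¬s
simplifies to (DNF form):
s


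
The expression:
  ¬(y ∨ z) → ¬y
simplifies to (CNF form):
True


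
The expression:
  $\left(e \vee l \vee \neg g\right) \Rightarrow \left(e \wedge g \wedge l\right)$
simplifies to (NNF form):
$g \wedge \left(e \vee \neg l\right) \wedge \left(l \vee \neg e\right)$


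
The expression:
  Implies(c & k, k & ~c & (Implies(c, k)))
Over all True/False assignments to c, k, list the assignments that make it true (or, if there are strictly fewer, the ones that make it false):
is false only for:
  c=True, k=True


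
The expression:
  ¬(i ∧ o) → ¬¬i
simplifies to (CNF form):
i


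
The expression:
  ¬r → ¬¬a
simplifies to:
a ∨ r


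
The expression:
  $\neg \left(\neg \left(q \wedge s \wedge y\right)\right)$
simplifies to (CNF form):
$q \wedge s \wedge y$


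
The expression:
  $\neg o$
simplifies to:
$\neg o$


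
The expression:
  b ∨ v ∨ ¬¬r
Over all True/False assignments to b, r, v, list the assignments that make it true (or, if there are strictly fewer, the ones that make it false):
is false only for:
  b=False, r=False, v=False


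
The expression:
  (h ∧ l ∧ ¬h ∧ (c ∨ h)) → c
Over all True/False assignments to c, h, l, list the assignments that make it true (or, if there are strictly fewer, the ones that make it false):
is always true.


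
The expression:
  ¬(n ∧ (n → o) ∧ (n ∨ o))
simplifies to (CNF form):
¬n ∨ ¬o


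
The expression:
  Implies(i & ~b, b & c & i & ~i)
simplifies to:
b | ~i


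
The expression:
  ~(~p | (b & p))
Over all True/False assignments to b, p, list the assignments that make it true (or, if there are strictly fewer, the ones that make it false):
is true only for:
  b=False, p=True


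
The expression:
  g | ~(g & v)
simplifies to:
True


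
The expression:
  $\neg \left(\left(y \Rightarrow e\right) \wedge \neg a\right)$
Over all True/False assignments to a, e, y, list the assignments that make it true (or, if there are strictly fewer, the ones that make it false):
is false only for:
  a=False, e=False, y=False;
  a=False, e=True, y=False;
  a=False, e=True, y=True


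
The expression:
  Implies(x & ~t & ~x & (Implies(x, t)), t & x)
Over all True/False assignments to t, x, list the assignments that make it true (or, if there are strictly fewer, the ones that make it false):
is always true.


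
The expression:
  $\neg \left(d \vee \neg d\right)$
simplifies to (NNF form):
$\text{False}$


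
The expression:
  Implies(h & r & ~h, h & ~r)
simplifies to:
True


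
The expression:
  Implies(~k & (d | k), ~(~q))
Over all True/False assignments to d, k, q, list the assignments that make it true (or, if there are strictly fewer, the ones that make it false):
is false only for:
  d=True, k=False, q=False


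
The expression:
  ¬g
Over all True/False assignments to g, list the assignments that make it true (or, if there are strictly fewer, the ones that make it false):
is true only for:
  g=False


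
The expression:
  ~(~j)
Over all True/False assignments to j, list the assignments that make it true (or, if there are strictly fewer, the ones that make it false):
is true only for:
  j=True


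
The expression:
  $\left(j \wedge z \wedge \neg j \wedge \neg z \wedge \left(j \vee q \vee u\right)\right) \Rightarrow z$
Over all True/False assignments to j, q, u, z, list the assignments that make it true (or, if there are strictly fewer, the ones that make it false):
is always true.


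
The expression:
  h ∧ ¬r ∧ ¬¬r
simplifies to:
False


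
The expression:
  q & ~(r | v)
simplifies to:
q & ~r & ~v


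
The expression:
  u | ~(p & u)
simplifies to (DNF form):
True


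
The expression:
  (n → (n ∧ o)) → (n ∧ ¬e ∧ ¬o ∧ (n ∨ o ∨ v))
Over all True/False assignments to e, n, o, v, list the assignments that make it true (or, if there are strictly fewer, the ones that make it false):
is true only for:
  e=False, n=True, o=False, v=False;
  e=False, n=True, o=False, v=True;
  e=True, n=True, o=False, v=False;
  e=True, n=True, o=False, v=True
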